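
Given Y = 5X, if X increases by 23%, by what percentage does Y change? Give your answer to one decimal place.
23.0%

For Y = 5X:
If X → X(1 + 0.23)
Then Y → Y · (1 + 0.23)^1
     = Y · 1.2300

Percentage change = ((1 + 0.23)^1 − 1) × 100% = 23.0%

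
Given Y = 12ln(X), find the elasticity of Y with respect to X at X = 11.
Elasticity = 1/ln(11) ≈ 0.4170

Elasticity = (dY/dX) · (X/Y)

dY/dX = 12/X
At X = 11: dY/dX = 12/11, Y = 12·ln(11)

Elasticity = (12/11) · (11 / (12·ln(11))) = 1/ln(11) ≈ 0.4170

Interpretation: for a small percentage change in X, the percentage change in Y is approximately 0.42 times as large.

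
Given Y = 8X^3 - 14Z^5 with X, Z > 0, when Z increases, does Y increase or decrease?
Y decreases

Taking the partial derivative:
∂Y/∂Z = -70Z^4

∂Y/∂Z = -70Z^4 < 0 (assuming positive values)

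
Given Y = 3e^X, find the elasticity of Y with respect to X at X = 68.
Elasticity = 68

Elasticity = (dY/dX) · (X/Y)

dY/dX = 3·e^X
At X = 68: dY/dX = 3·e^68, Y = 3·e^68

Elasticity = (3·e^68) · (68 / (3·e^68)) = 68

Interpretation: for a small percentage change in X, the percentage change in Y is approximately 68.00 times as large.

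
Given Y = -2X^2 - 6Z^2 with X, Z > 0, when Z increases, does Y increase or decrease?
Y decreases

Taking the partial derivative:
∂Y/∂Z = -12Z

∂Y/∂Z = -12Z < 0 (assuming positive values)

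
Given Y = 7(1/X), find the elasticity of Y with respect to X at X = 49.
Elasticity = -1

Elasticity = (dY/dX) · (X/Y)

dY/dX = -7/X²
At X = 49: dY/dX = -1/343, Y = 1/7

Elasticity = (-1/343) · (49 / (1/7)) = -1

Interpretation: for a small percentage change in X, the percentage change in Y is approximately -1.00 times as large.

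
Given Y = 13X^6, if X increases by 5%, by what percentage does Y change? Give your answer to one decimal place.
34.0%

For Y = 13X^6:
If X → X(1 + 0.05)
Then Y → Y · (1 + 0.05)^6
     ≈ Y · 1.3401

Percentage change = ((1 + 0.05)^6 − 1) × 100% ≈ 34.0%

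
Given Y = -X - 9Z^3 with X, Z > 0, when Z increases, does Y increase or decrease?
Y decreases

Taking the partial derivative:
∂Y/∂Z = -27Z^2

∂Y/∂Z = -27Z^2 < 0 (assuming positive values)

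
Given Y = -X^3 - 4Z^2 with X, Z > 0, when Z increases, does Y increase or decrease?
Y decreases

Taking the partial derivative:
∂Y/∂Z = -8Z

∂Y/∂Z = -8Z < 0 (assuming positive values)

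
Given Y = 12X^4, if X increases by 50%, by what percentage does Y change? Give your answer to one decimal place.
406.3%

For Y = 12X^4:
If X → X(1 + 0.5)
Then Y → Y · (1 + 0.5)^4
     = Y · 5.0625

Percentage change = ((1 + 0.5)^4 − 1) × 100% ≈ 406.3%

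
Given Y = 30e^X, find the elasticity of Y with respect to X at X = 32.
Elasticity = 32

Elasticity = (dY/dX) · (X/Y)

dY/dX = 30·e^X
At X = 32: dY/dX = 30·e^32, Y = 30·e^32

Elasticity = (30·e^32) · (32 / (30·e^32)) = 32

Interpretation: for a small percentage change in X, the percentage change in Y is approximately 32.00 times as large.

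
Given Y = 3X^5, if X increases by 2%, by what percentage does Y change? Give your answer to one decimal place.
10.4%

For Y = 3X^5:
If X → X(1 + 0.02)
Then Y → Y · (1 + 0.02)^5
     ≈ Y · 1.1041

Percentage change = ((1 + 0.02)^5 − 1) × 100% ≈ 10.4%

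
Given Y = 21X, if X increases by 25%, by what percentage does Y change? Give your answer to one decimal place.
25.0%

For Y = 21X:
If X → X(1 + 0.25)
Then Y → Y · (1 + 0.25)^1
     = Y · 1.2500

Percentage change = ((1 + 0.25)^1 − 1) × 100% = 25.0%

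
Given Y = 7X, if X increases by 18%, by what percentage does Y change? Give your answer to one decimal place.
18.0%

For Y = 7X:
If X → X(1 + 0.18)
Then Y → Y · (1 + 0.18)^1
     = Y · 1.1800

Percentage change = ((1 + 0.18)^1 − 1) × 100% = 18.0%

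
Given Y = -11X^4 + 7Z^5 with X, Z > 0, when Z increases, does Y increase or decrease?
Y increases

Taking the partial derivative:
∂Y/∂Z = 35Z^4

∂Y/∂Z = 35Z^4 > 0 (assuming positive values)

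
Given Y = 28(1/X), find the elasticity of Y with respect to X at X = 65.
Elasticity = -1

Elasticity = (dY/dX) · (X/Y)

dY/dX = -28/X²
At X = 65: dY/dX = -28/4225, Y = 28/65

Elasticity = (-28/4225) · (65 / (28/65)) = -1

Interpretation: for a small percentage change in X, the percentage change in Y is approximately -1.00 times as large.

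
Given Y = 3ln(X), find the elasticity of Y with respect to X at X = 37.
Elasticity = 1/ln(37) ≈ 0.2769

Elasticity = (dY/dX) · (X/Y)

dY/dX = 3/X
At X = 37: dY/dX = 3/37, Y = 3·ln(37)

Elasticity = (3/37) · (37 / (3·ln(37))) = 1/ln(37) ≈ 0.2769

Interpretation: for a small percentage change in X, the percentage change in Y is approximately 0.28 times as large.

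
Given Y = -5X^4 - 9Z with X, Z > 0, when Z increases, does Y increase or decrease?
Y decreases

Taking the partial derivative:
∂Y/∂Z = -9

∂Y/∂Z = -9 < 0 (assuming positive values)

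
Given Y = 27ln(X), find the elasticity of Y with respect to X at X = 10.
Elasticity = 1/ln(10) ≈ 0.4343

Elasticity = (dY/dX) · (X/Y)

dY/dX = 27/X
At X = 10: dY/dX = 27/10, Y = 27·ln(10)

Elasticity = (27/10) · (10 / (27·ln(10))) = 1/ln(10) ≈ 0.4343

Interpretation: for a small percentage change in X, the percentage change in Y is approximately 0.43 times as large.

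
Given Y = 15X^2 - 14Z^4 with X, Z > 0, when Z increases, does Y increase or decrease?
Y decreases

Taking the partial derivative:
∂Y/∂Z = -56Z^3

∂Y/∂Z = -56Z^3 < 0 (assuming positive values)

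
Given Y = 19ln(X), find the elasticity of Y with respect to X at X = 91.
Elasticity = 1/ln(91) ≈ 0.2217

Elasticity = (dY/dX) · (X/Y)

dY/dX = 19/X
At X = 91: dY/dX = 19/91, Y = 19·ln(91)

Elasticity = (19/91) · (91 / (19·ln(91))) = 1/ln(91) ≈ 0.2217

Interpretation: for a small percentage change in X, the percentage change in Y is approximately 0.22 times as large.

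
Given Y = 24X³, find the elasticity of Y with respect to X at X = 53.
Elasticity = 3

Elasticity = (dY/dX) · (X/Y)

dY/dX = 72·X²
At X = 53: dY/dX = 202248, Y = 3573048

Elasticity = 202248 · (53 / 3573048) = 3

Interpretation: for a small percentage change in X, the percentage change in Y is approximately 3.00 times as large.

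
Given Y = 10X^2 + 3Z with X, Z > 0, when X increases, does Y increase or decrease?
Y increases

Taking the partial derivative:
∂Y/∂X = 20X

∂Y/∂X = 20X > 0 (assuming positive values)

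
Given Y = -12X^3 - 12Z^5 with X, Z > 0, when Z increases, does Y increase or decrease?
Y decreases

Taking the partial derivative:
∂Y/∂Z = -60Z^4

∂Y/∂Z = -60Z^4 < 0 (assuming positive values)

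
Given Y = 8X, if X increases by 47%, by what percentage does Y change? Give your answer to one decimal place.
47.0%

For Y = 8X:
If X → X(1 + 0.47)
Then Y → Y · (1 + 0.47)^1
     = Y · 1.4700

Percentage change = ((1 + 0.47)^1 − 1) × 100% = 47.0%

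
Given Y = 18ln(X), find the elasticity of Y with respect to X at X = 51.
Elasticity = 1/ln(51) ≈ 0.2543

Elasticity = (dY/dX) · (X/Y)

dY/dX = 18/X
At X = 51: dY/dX = 6/17, Y = 18·ln(51)

Elasticity = (6/17) · (51 / (18·ln(51))) = 1/ln(51) ≈ 0.2543

Interpretation: for a small percentage change in X, the percentage change in Y is approximately 0.25 times as large.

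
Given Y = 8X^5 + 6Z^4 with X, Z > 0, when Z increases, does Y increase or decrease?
Y increases

Taking the partial derivative:
∂Y/∂Z = 24Z^3

∂Y/∂Z = 24Z^3 > 0 (assuming positive values)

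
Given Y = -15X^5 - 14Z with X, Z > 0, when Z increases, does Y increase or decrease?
Y decreases

Taking the partial derivative:
∂Y/∂Z = -14

∂Y/∂Z = -14 < 0 (assuming positive values)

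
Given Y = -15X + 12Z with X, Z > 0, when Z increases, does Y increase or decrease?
Y increases

Taking the partial derivative:
∂Y/∂Z = 12

∂Y/∂Z = 12 > 0 (assuming positive values)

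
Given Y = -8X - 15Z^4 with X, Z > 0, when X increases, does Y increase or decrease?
Y decreases

Taking the partial derivative:
∂Y/∂X = -8

∂Y/∂X = -8 < 0 (assuming positive values)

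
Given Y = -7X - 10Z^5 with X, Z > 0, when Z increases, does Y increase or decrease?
Y decreases

Taking the partial derivative:
∂Y/∂Z = -50Z^4

∂Y/∂Z = -50Z^4 < 0 (assuming positive values)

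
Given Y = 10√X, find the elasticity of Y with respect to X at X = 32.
Elasticity = 1/2

Elasticity = (dY/dX) · (X/Y)

dY/dX = 5/√X
At X = 32: dY/dX = 5·√2/8, Y = 40·√2

Elasticity = (5·√2/8) · (32 / (40·√2)) = 1/2

Interpretation: for a small percentage change in X, the percentage change in Y is approximately 0.50 times as large.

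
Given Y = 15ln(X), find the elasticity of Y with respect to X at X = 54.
Elasticity = 1/ln(54) ≈ 0.2507

Elasticity = (dY/dX) · (X/Y)

dY/dX = 15/X
At X = 54: dY/dX = 5/18, Y = 15·ln(54)

Elasticity = (5/18) · (54 / (15·ln(54))) = 1/ln(54) ≈ 0.2507

Interpretation: for a small percentage change in X, the percentage change in Y is approximately 0.25 times as large.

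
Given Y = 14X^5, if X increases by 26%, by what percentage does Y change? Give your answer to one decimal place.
217.6%

For Y = 14X^5:
If X → X(1 + 0.26)
Then Y → Y · (1 + 0.26)^5
     ≈ Y · 3.1758

Percentage change = ((1 + 0.26)^5 − 1) × 100% ≈ 217.6%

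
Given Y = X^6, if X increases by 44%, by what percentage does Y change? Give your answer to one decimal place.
791.6%

For Y = X^6:
If X → X(1 + 0.44)
Then Y → Y · (1 + 0.44)^6
     ≈ Y · 8.9161

Percentage change = ((1 + 0.44)^6 − 1) × 100% ≈ 791.6%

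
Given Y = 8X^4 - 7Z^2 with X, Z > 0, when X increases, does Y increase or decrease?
Y increases

Taking the partial derivative:
∂Y/∂X = 32X^3

∂Y/∂X = 32X^3 > 0 (assuming positive values)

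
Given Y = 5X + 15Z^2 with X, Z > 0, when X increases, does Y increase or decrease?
Y increases

Taking the partial derivative:
∂Y/∂X = 5

∂Y/∂X = 5 > 0 (assuming positive values)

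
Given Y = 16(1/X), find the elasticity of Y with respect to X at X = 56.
Elasticity = -1

Elasticity = (dY/dX) · (X/Y)

dY/dX = -16/X²
At X = 56: dY/dX = -1/196, Y = 2/7

Elasticity = (-1/196) · (56 / (2/7)) = -1

Interpretation: for a small percentage change in X, the percentage change in Y is approximately -1.00 times as large.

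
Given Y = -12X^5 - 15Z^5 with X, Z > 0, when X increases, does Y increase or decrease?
Y decreases

Taking the partial derivative:
∂Y/∂X = -60X^4

∂Y/∂X = -60X^4 < 0 (assuming positive values)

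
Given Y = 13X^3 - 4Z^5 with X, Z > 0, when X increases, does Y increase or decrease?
Y increases

Taking the partial derivative:
∂Y/∂X = 39X^2

∂Y/∂X = 39X^2 > 0 (assuming positive values)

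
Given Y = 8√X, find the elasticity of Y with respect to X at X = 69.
Elasticity = 1/2

Elasticity = (dY/dX) · (X/Y)

dY/dX = 4/√X
At X = 69: dY/dX = 4·√69/69, Y = 8·√69

Elasticity = (4·√69/69) · (69 / (8·√69)) = 1/2

Interpretation: for a small percentage change in X, the percentage change in Y is approximately 0.50 times as large.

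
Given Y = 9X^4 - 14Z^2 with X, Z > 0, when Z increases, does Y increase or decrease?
Y decreases

Taking the partial derivative:
∂Y/∂Z = -28Z

∂Y/∂Z = -28Z < 0 (assuming positive values)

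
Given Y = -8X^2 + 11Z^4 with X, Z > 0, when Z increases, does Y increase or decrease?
Y increases

Taking the partial derivative:
∂Y/∂Z = 44Z^3

∂Y/∂Z = 44Z^3 > 0 (assuming positive values)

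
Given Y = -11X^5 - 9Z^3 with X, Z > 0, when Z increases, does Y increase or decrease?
Y decreases

Taking the partial derivative:
∂Y/∂Z = -27Z^2

∂Y/∂Z = -27Z^2 < 0 (assuming positive values)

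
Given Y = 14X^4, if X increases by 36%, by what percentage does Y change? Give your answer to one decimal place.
242.1%

For Y = 14X^4:
If X → X(1 + 0.36)
Then Y → Y · (1 + 0.36)^4
     ≈ Y · 3.4210

Percentage change = ((1 + 0.36)^4 − 1) × 100% ≈ 242.1%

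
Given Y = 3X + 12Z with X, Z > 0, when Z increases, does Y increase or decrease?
Y increases

Taking the partial derivative:
∂Y/∂Z = 12

∂Y/∂Z = 12 > 0 (assuming positive values)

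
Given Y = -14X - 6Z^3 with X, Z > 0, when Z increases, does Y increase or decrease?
Y decreases

Taking the partial derivative:
∂Y/∂Z = -18Z^2

∂Y/∂Z = -18Z^2 < 0 (assuming positive values)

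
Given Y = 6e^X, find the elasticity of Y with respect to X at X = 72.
Elasticity = 72

Elasticity = (dY/dX) · (X/Y)

dY/dX = 6·e^X
At X = 72: dY/dX = 6·e^72, Y = 6·e^72

Elasticity = (6·e^72) · (72 / (6·e^72)) = 72

Interpretation: for a small percentage change in X, the percentage change in Y is approximately 72.00 times as large.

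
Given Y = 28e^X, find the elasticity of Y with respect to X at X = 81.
Elasticity = 81

Elasticity = (dY/dX) · (X/Y)

dY/dX = 28·e^X
At X = 81: dY/dX = 28·e^81, Y = 28·e^81

Elasticity = (28·e^81) · (81 / (28·e^81)) = 81

Interpretation: for a small percentage change in X, the percentage change in Y is approximately 81.00 times as large.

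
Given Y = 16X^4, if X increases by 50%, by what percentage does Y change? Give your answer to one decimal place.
406.3%

For Y = 16X^4:
If X → X(1 + 0.5)
Then Y → Y · (1 + 0.5)^4
     = Y · 5.0625

Percentage change = ((1 + 0.5)^4 − 1) × 100% ≈ 406.3%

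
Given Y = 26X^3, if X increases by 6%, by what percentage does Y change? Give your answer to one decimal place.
19.1%

For Y = 26X^3:
If X → X(1 + 0.06)
Then Y → Y · (1 + 0.06)^3
     ≈ Y · 1.1910

Percentage change = ((1 + 0.06)^3 − 1) × 100% ≈ 19.1%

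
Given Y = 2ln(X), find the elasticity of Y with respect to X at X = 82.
Elasticity = 1/ln(82) ≈ 0.2269

Elasticity = (dY/dX) · (X/Y)

dY/dX = 2/X
At X = 82: dY/dX = 1/41, Y = 2·ln(82)

Elasticity = (1/41) · (82 / (2·ln(82))) = 1/ln(82) ≈ 0.2269

Interpretation: for a small percentage change in X, the percentage change in Y is approximately 0.23 times as large.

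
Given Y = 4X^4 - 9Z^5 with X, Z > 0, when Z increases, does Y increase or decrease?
Y decreases

Taking the partial derivative:
∂Y/∂Z = -45Z^4

∂Y/∂Z = -45Z^4 < 0 (assuming positive values)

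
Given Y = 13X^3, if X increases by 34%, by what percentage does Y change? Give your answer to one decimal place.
140.6%

For Y = 13X^3:
If X → X(1 + 0.34)
Then Y → Y · (1 + 0.34)^3
     ≈ Y · 2.4061

Percentage change = ((1 + 0.34)^3 − 1) × 100% ≈ 140.6%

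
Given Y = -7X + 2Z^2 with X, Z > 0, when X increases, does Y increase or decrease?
Y decreases

Taking the partial derivative:
∂Y/∂X = -7

∂Y/∂X = -7 < 0 (assuming positive values)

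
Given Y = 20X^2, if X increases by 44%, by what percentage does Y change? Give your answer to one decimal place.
107.4%

For Y = 20X^2:
If X → X(1 + 0.44)
Then Y → Y · (1 + 0.44)^2
     = Y · 2.0736

Percentage change = ((1 + 0.44)^2 − 1) × 100% ≈ 107.4%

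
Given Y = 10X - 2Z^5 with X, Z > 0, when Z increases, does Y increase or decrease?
Y decreases

Taking the partial derivative:
∂Y/∂Z = -10Z^4

∂Y/∂Z = -10Z^4 < 0 (assuming positive values)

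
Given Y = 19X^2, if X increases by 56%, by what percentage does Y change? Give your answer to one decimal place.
143.4%

For Y = 19X^2:
If X → X(1 + 0.56)
Then Y → Y · (1 + 0.56)^2
     = Y · 2.4336

Percentage change = ((1 + 0.56)^2 − 1) × 100% ≈ 143.4%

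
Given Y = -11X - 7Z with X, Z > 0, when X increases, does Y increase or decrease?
Y decreases

Taking the partial derivative:
∂Y/∂X = -11

∂Y/∂X = -11 < 0 (assuming positive values)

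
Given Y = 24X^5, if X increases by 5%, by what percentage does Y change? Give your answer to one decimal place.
27.6%

For Y = 24X^5:
If X → X(1 + 0.05)
Then Y → Y · (1 + 0.05)^5
     ≈ Y · 1.2763

Percentage change = ((1 + 0.05)^5 − 1) × 100% ≈ 27.6%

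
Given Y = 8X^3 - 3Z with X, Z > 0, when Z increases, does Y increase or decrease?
Y decreases

Taking the partial derivative:
∂Y/∂Z = -3

∂Y/∂Z = -3 < 0 (assuming positive values)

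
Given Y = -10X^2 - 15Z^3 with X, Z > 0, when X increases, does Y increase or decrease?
Y decreases

Taking the partial derivative:
∂Y/∂X = -20X

∂Y/∂X = -20X < 0 (assuming positive values)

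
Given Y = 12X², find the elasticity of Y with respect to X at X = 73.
Elasticity = 2

Elasticity = (dY/dX) · (X/Y)

dY/dX = 24·X
At X = 73: dY/dX = 1752, Y = 63948

Elasticity = 1752 · (73 / 63948) = 2

Interpretation: for a small percentage change in X, the percentage change in Y is approximately 2.00 times as large.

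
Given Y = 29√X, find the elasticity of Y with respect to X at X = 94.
Elasticity = 1/2

Elasticity = (dY/dX) · (X/Y)

dY/dX = 29/(2·√X)
At X = 94: dY/dX = 29·√94/188, Y = 29·√94

Elasticity = (29·√94/188) · (94 / (29·√94)) = 1/2

Interpretation: for a small percentage change in X, the percentage change in Y is approximately 0.50 times as large.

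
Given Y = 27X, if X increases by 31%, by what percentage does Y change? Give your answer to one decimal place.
31.0%

For Y = 27X:
If X → X(1 + 0.31)
Then Y → Y · (1 + 0.31)^1
     = Y · 1.3100

Percentage change = ((1 + 0.31)^1 − 1) × 100% = 31.0%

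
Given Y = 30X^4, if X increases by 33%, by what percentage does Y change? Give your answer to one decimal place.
212.9%

For Y = 30X^4:
If X → X(1 + 0.33)
Then Y → Y · (1 + 0.33)^4
     ≈ Y · 3.1290

Percentage change = ((1 + 0.33)^4 − 1) × 100% ≈ 212.9%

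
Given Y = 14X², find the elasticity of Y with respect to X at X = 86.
Elasticity = 2

Elasticity = (dY/dX) · (X/Y)

dY/dX = 28·X
At X = 86: dY/dX = 2408, Y = 103544

Elasticity = 2408 · (86 / 103544) = 2

Interpretation: for a small percentage change in X, the percentage change in Y is approximately 2.00 times as large.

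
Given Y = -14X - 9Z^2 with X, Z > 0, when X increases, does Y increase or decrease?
Y decreases

Taking the partial derivative:
∂Y/∂X = -14

∂Y/∂X = -14 < 0 (assuming positive values)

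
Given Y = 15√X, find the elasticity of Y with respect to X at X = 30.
Elasticity = 1/2

Elasticity = (dY/dX) · (X/Y)

dY/dX = 15/(2·√X)
At X = 30: dY/dX = √30/4, Y = 15·√30

Elasticity = (√30/4) · (30 / (15·√30)) = 1/2

Interpretation: for a small percentage change in X, the percentage change in Y is approximately 0.50 times as large.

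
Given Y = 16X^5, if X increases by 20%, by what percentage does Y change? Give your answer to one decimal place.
148.8%

For Y = 16X^5:
If X → X(1 + 0.2)
Then Y → Y · (1 + 0.2)^5
     ≈ Y · 2.4883

Percentage change = ((1 + 0.2)^5 − 1) × 100% ≈ 148.8%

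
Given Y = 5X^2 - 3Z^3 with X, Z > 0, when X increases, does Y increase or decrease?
Y increases

Taking the partial derivative:
∂Y/∂X = 10X

∂Y/∂X = 10X > 0 (assuming positive values)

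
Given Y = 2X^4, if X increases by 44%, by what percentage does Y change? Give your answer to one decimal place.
330.0%

For Y = 2X^4:
If X → X(1 + 0.44)
Then Y → Y · (1 + 0.44)^4
     ≈ Y · 4.2998

Percentage change = ((1 + 0.44)^4 − 1) × 100% ≈ 330.0%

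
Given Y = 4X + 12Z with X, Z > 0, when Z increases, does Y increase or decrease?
Y increases

Taking the partial derivative:
∂Y/∂Z = 12

∂Y/∂Z = 12 > 0 (assuming positive values)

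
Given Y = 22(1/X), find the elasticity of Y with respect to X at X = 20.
Elasticity = -1

Elasticity = (dY/dX) · (X/Y)

dY/dX = -22/X²
At X = 20: dY/dX = -11/200, Y = 11/10

Elasticity = (-11/200) · (20 / (11/10)) = -1

Interpretation: for a small percentage change in X, the percentage change in Y is approximately -1.00 times as large.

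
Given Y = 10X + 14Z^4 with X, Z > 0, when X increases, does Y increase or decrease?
Y increases

Taking the partial derivative:
∂Y/∂X = 10

∂Y/∂X = 10 > 0 (assuming positive values)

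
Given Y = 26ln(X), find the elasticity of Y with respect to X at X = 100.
Elasticity = 1/ln(100) ≈ 0.2171

Elasticity = (dY/dX) · (X/Y)

dY/dX = 26/X
At X = 100: dY/dX = 13/50, Y = 26·ln(100)

Elasticity = (13/50) · (100 / (26·ln(100))) = 1/ln(100) ≈ 0.2171

Interpretation: for a small percentage change in X, the percentage change in Y is approximately 0.22 times as large.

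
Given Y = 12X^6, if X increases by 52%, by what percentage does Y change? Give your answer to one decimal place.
1133.3%

For Y = 12X^6:
If X → X(1 + 0.52)
Then Y → Y · (1 + 0.52)^6
     ≈ Y · 12.3328

Percentage change = ((1 + 0.52)^6 − 1) × 100% ≈ 1133.3%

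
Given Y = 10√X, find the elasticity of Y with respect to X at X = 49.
Elasticity = 1/2

Elasticity = (dY/dX) · (X/Y)

dY/dX = 5/√X
At X = 49: dY/dX = 5/7, Y = 70

Elasticity = (5/7) · (49 / 70) = 1/2

Interpretation: for a small percentage change in X, the percentage change in Y is approximately 0.50 times as large.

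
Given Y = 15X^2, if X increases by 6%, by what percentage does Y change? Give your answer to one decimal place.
12.4%

For Y = 15X^2:
If X → X(1 + 0.06)
Then Y → Y · (1 + 0.06)^2
     = Y · 1.1236

Percentage change = ((1 + 0.06)^2 − 1) × 100% ≈ 12.4%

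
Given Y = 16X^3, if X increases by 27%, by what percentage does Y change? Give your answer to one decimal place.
104.8%

For Y = 16X^3:
If X → X(1 + 0.27)
Then Y → Y · (1 + 0.27)^3
     ≈ Y · 2.0484

Percentage change = ((1 + 0.27)^3 − 1) × 100% ≈ 104.8%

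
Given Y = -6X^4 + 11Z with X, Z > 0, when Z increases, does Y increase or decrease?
Y increases

Taking the partial derivative:
∂Y/∂Z = 11

∂Y/∂Z = 11 > 0 (assuming positive values)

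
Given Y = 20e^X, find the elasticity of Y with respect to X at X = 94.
Elasticity = 94

Elasticity = (dY/dX) · (X/Y)

dY/dX = 20·e^X
At X = 94: dY/dX = 20·e^94, Y = 20·e^94

Elasticity = (20·e^94) · (94 / (20·e^94)) = 94

Interpretation: for a small percentage change in X, the percentage change in Y is approximately 94.00 times as large.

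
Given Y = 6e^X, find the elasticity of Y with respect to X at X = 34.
Elasticity = 34

Elasticity = (dY/dX) · (X/Y)

dY/dX = 6·e^X
At X = 34: dY/dX = 6·e^34, Y = 6·e^34

Elasticity = (6·e^34) · (34 / (6·e^34)) = 34

Interpretation: for a small percentage change in X, the percentage change in Y is approximately 34.00 times as large.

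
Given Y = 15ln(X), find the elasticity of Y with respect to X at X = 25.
Elasticity = 1/ln(25) ≈ 0.3107

Elasticity = (dY/dX) · (X/Y)

dY/dX = 15/X
At X = 25: dY/dX = 3/5, Y = 15·ln(25)

Elasticity = (3/5) · (25 / (15·ln(25))) = 1/ln(25) ≈ 0.3107

Interpretation: for a small percentage change in X, the percentage change in Y is approximately 0.31 times as large.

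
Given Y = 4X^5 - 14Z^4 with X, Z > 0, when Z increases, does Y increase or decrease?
Y decreases

Taking the partial derivative:
∂Y/∂Z = -56Z^3

∂Y/∂Z = -56Z^3 < 0 (assuming positive values)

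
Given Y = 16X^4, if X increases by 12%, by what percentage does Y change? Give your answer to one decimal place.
57.4%

For Y = 16X^4:
If X → X(1 + 0.12)
Then Y → Y · (1 + 0.12)^4
     ≈ Y · 1.5735

Percentage change = ((1 + 0.12)^4 − 1) × 100% ≈ 57.4%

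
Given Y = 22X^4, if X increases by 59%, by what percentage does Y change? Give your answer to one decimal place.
539.1%

For Y = 22X^4:
If X → X(1 + 0.59)
Then Y → Y · (1 + 0.59)^4
     ≈ Y · 6.3913

Percentage change = ((1 + 0.59)^4 − 1) × 100% ≈ 539.1%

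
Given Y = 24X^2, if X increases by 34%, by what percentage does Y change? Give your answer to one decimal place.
79.6%

For Y = 24X^2:
If X → X(1 + 0.34)
Then Y → Y · (1 + 0.34)^2
     = Y · 1.7956

Percentage change = ((1 + 0.34)^2 − 1) × 100% ≈ 79.6%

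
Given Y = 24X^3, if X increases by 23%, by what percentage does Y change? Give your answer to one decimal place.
86.1%

For Y = 24X^3:
If X → X(1 + 0.23)
Then Y → Y · (1 + 0.23)^3
     ≈ Y · 1.8609

Percentage change = ((1 + 0.23)^3 − 1) × 100% ≈ 86.1%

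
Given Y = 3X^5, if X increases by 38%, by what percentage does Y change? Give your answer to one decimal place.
400.5%

For Y = 3X^5:
If X → X(1 + 0.38)
Then Y → Y · (1 + 0.38)^5
     ≈ Y · 5.0049

Percentage change = ((1 + 0.38)^5 − 1) × 100% ≈ 400.5%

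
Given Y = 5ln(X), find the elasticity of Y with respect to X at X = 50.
Elasticity = 1/ln(50) ≈ 0.2556

Elasticity = (dY/dX) · (X/Y)

dY/dX = 5/X
At X = 50: dY/dX = 1/10, Y = 5·ln(50)

Elasticity = (1/10) · (50 / (5·ln(50))) = 1/ln(50) ≈ 0.2556

Interpretation: for a small percentage change in X, the percentage change in Y is approximately 0.26 times as large.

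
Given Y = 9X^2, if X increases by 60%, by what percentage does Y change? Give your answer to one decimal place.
156.0%

For Y = 9X^2:
If X → X(1 + 0.6)
Then Y → Y · (1 + 0.6)^2
     = Y · 2.5600

Percentage change = ((1 + 0.6)^2 − 1) × 100% = 156.0%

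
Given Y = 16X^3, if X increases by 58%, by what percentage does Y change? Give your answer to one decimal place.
294.4%

For Y = 16X^3:
If X → X(1 + 0.58)
Then Y → Y · (1 + 0.58)^3
     ≈ Y · 3.9443

Percentage change = ((1 + 0.58)^3 − 1) × 100% ≈ 294.4%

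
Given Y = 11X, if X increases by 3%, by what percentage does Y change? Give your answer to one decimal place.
3.0%

For Y = 11X:
If X → X(1 + 0.03)
Then Y → Y · (1 + 0.03)^1
     = Y · 1.0300

Percentage change = ((1 + 0.03)^1 − 1) × 100% = 3.0%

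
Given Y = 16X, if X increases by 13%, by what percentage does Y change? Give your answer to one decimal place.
13.0%

For Y = 16X:
If X → X(1 + 0.13)
Then Y → Y · (1 + 0.13)^1
     = Y · 1.1300

Percentage change = ((1 + 0.13)^1 − 1) × 100% = 13.0%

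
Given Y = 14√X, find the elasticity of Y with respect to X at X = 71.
Elasticity = 1/2

Elasticity = (dY/dX) · (X/Y)

dY/dX = 7/√X
At X = 71: dY/dX = 7·√71/71, Y = 14·√71

Elasticity = (7·√71/71) · (71 / (14·√71)) = 1/2

Interpretation: for a small percentage change in X, the percentage change in Y is approximately 0.50 times as large.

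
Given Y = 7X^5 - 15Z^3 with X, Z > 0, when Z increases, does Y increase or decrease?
Y decreases

Taking the partial derivative:
∂Y/∂Z = -45Z^2

∂Y/∂Z = -45Z^2 < 0 (assuming positive values)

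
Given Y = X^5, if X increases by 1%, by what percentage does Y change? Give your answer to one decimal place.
5.1%

For Y = X^5:
If X → X(1 + 0.01)
Then Y → Y · (1 + 0.01)^5
     ≈ Y · 1.0510

Percentage change = ((1 + 0.01)^5 − 1) × 100% ≈ 5.1%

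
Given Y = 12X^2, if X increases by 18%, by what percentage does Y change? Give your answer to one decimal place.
39.2%

For Y = 12X^2:
If X → X(1 + 0.18)
Then Y → Y · (1 + 0.18)^2
     = Y · 1.3924

Percentage change = ((1 + 0.18)^2 − 1) × 100% ≈ 39.2%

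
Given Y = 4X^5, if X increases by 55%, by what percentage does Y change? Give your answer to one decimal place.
794.7%

For Y = 4X^5:
If X → X(1 + 0.55)
Then Y → Y · (1 + 0.55)^5
     ≈ Y · 8.9466

Percentage change = ((1 + 0.55)^5 − 1) × 100% ≈ 794.7%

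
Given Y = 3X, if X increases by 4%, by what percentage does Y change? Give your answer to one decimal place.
4.0%

For Y = 3X:
If X → X(1 + 0.04)
Then Y → Y · (1 + 0.04)^1
     = Y · 1.0400

Percentage change = ((1 + 0.04)^1 − 1) × 100% = 4.0%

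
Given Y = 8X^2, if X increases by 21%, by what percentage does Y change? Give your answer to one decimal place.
46.4%

For Y = 8X^2:
If X → X(1 + 0.21)
Then Y → Y · (1 + 0.21)^2
     = Y · 1.4641

Percentage change = ((1 + 0.21)^2 − 1) × 100% ≈ 46.4%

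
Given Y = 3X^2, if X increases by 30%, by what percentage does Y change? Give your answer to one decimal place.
69.0%

For Y = 3X^2:
If X → X(1 + 0.3)
Then Y → Y · (1 + 0.3)^2
     = Y · 1.6900

Percentage change = ((1 + 0.3)^2 − 1) × 100% = 69.0%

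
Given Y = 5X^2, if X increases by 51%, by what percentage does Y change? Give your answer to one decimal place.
128.0%

For Y = 5X^2:
If X → X(1 + 0.51)
Then Y → Y · (1 + 0.51)^2
     = Y · 2.2801

Percentage change = ((1 + 0.51)^2 − 1) × 100% ≈ 128.0%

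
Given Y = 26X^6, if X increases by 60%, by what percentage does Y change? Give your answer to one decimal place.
1577.7%

For Y = 26X^6:
If X → X(1 + 0.6)
Then Y → Y · (1 + 0.6)^6
     ≈ Y · 16.7772

Percentage change = ((1 + 0.6)^6 − 1) × 100% ≈ 1577.7%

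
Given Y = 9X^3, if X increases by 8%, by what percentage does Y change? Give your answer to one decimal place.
26.0%

For Y = 9X^3:
If X → X(1 + 0.08)
Then Y → Y · (1 + 0.08)^3
     ≈ Y · 1.2597

Percentage change = ((1 + 0.08)^3 − 1) × 100% ≈ 26.0%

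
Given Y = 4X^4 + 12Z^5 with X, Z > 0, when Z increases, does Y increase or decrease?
Y increases

Taking the partial derivative:
∂Y/∂Z = 60Z^4

∂Y/∂Z = 60Z^4 > 0 (assuming positive values)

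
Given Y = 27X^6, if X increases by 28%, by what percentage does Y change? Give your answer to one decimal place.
339.8%

For Y = 27X^6:
If X → X(1 + 0.28)
Then Y → Y · (1 + 0.28)^6
     ≈ Y · 4.3980

Percentage change = ((1 + 0.28)^6 − 1) × 100% ≈ 339.8%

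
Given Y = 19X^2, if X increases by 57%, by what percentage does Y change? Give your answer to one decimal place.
146.5%

For Y = 19X^2:
If X → X(1 + 0.57)
Then Y → Y · (1 + 0.57)^2
     = Y · 2.4649

Percentage change = ((1 + 0.57)^2 − 1) × 100% ≈ 146.5%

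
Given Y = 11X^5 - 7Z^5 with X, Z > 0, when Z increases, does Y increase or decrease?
Y decreases

Taking the partial derivative:
∂Y/∂Z = -35Z^4

∂Y/∂Z = -35Z^4 < 0 (assuming positive values)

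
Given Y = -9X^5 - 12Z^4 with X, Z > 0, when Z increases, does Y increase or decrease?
Y decreases

Taking the partial derivative:
∂Y/∂Z = -48Z^3

∂Y/∂Z = -48Z^3 < 0 (assuming positive values)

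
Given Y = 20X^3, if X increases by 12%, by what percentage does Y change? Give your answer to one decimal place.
40.5%

For Y = 20X^3:
If X → X(1 + 0.12)
Then Y → Y · (1 + 0.12)^3
     ≈ Y · 1.4049

Percentage change = ((1 + 0.12)^3 − 1) × 100% ≈ 40.5%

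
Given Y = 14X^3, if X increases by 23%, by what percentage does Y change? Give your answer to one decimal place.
86.1%

For Y = 14X^3:
If X → X(1 + 0.23)
Then Y → Y · (1 + 0.23)^3
     ≈ Y · 1.8609

Percentage change = ((1 + 0.23)^3 − 1) × 100% ≈ 86.1%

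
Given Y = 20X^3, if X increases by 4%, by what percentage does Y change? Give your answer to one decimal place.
12.5%

For Y = 20X^3:
If X → X(1 + 0.04)
Then Y → Y · (1 + 0.04)^3
     ≈ Y · 1.1249

Percentage change = ((1 + 0.04)^3 − 1) × 100% ≈ 12.5%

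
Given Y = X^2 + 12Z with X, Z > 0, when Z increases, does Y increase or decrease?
Y increases

Taking the partial derivative:
∂Y/∂Z = 12

∂Y/∂Z = 12 > 0 (assuming positive values)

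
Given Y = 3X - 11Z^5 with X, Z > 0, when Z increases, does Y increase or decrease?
Y decreases

Taking the partial derivative:
∂Y/∂Z = -55Z^4

∂Y/∂Z = -55Z^4 < 0 (assuming positive values)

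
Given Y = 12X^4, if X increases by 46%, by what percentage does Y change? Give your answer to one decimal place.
354.4%

For Y = 12X^4:
If X → X(1 + 0.46)
Then Y → Y · (1 + 0.46)^4
     ≈ Y · 4.5437

Percentage change = ((1 + 0.46)^4 − 1) × 100% ≈ 354.4%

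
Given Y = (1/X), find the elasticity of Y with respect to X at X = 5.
Elasticity = -1

Elasticity = (dY/dX) · (X/Y)

dY/dX = -1/X²
At X = 5: dY/dX = -1/25, Y = 1/5

Elasticity = (-1/25) · (5 / (1/5)) = -1

Interpretation: for a small percentage change in X, the percentage change in Y is approximately -1.00 times as large.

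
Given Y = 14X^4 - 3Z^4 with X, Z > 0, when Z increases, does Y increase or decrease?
Y decreases

Taking the partial derivative:
∂Y/∂Z = -12Z^3

∂Y/∂Z = -12Z^3 < 0 (assuming positive values)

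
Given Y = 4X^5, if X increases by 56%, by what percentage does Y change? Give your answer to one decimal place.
823.9%

For Y = 4X^5:
If X → X(1 + 0.56)
Then Y → Y · (1 + 0.56)^5
     ≈ Y · 9.2390

Percentage change = ((1 + 0.56)^5 − 1) × 100% ≈ 823.9%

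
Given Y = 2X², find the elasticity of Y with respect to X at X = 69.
Elasticity = 2

Elasticity = (dY/dX) · (X/Y)

dY/dX = 4·X
At X = 69: dY/dX = 276, Y = 9522

Elasticity = 276 · (69 / 9522) = 2

Interpretation: for a small percentage change in X, the percentage change in Y is approximately 2.00 times as large.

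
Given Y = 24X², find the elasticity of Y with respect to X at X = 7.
Elasticity = 2

Elasticity = (dY/dX) · (X/Y)

dY/dX = 48·X
At X = 7: dY/dX = 336, Y = 1176

Elasticity = 336 · (7 / 1176) = 2

Interpretation: for a small percentage change in X, the percentage change in Y is approximately 2.00 times as large.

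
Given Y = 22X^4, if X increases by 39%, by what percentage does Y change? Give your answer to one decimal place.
273.3%

For Y = 22X^4:
If X → X(1 + 0.39)
Then Y → Y · (1 + 0.39)^4
     ≈ Y · 3.7330

Percentage change = ((1 + 0.39)^4 − 1) × 100% ≈ 273.3%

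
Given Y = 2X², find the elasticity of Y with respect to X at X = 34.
Elasticity = 2

Elasticity = (dY/dX) · (X/Y)

dY/dX = 4·X
At X = 34: dY/dX = 136, Y = 2312

Elasticity = 136 · (34 / 2312) = 2

Interpretation: for a small percentage change in X, the percentage change in Y is approximately 2.00 times as large.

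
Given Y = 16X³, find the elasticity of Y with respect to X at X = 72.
Elasticity = 3

Elasticity = (dY/dX) · (X/Y)

dY/dX = 48·X²
At X = 72: dY/dX = 248832, Y = 5971968

Elasticity = 248832 · (72 / 5971968) = 3

Interpretation: for a small percentage change in X, the percentage change in Y is approximately 3.00 times as large.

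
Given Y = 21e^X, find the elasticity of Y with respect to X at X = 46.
Elasticity = 46

Elasticity = (dY/dX) · (X/Y)

dY/dX = 21·e^X
At X = 46: dY/dX = 21·e^46, Y = 21·e^46

Elasticity = (21·e^46) · (46 / (21·e^46)) = 46

Interpretation: for a small percentage change in X, the percentage change in Y is approximately 46.00 times as large.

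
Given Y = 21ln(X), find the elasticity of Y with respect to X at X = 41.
Elasticity = 1/ln(41) ≈ 0.2693

Elasticity = (dY/dX) · (X/Y)

dY/dX = 21/X
At X = 41: dY/dX = 21/41, Y = 21·ln(41)

Elasticity = (21/41) · (41 / (21·ln(41))) = 1/ln(41) ≈ 0.2693

Interpretation: for a small percentage change in X, the percentage change in Y is approximately 0.27 times as large.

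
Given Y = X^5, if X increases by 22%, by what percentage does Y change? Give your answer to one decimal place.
170.3%

For Y = X^5:
If X → X(1 + 0.22)
Then Y → Y · (1 + 0.22)^5
     ≈ Y · 2.7027

Percentage change = ((1 + 0.22)^5 − 1) × 100% ≈ 170.3%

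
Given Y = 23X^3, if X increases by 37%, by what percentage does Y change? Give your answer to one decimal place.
157.1%

For Y = 23X^3:
If X → X(1 + 0.37)
Then Y → Y · (1 + 0.37)^3
     ≈ Y · 2.5714

Percentage change = ((1 + 0.37)^3 − 1) × 100% ≈ 157.1%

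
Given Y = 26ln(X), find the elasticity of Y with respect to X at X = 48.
Elasticity = 1/ln(48) ≈ 0.2583

Elasticity = (dY/dX) · (X/Y)

dY/dX = 26/X
At X = 48: dY/dX = 13/24, Y = 26·ln(48)

Elasticity = (13/24) · (48 / (26·ln(48))) = 1/ln(48) ≈ 0.2583

Interpretation: for a small percentage change in X, the percentage change in Y is approximately 0.26 times as large.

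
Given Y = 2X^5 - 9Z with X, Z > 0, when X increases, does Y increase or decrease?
Y increases

Taking the partial derivative:
∂Y/∂X = 10X^4

∂Y/∂X = 10X^4 > 0 (assuming positive values)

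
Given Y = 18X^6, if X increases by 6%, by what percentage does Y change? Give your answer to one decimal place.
41.9%

For Y = 18X^6:
If X → X(1 + 0.06)
Then Y → Y · (1 + 0.06)^6
     ≈ Y · 1.4185

Percentage change = ((1 + 0.06)^6 − 1) × 100% ≈ 41.9%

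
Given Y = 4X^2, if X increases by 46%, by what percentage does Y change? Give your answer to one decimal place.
113.2%

For Y = 4X^2:
If X → X(1 + 0.46)
Then Y → Y · (1 + 0.46)^2
     = Y · 2.1316

Percentage change = ((1 + 0.46)^2 − 1) × 100% ≈ 113.2%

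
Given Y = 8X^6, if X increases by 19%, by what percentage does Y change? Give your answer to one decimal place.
184.0%

For Y = 8X^6:
If X → X(1 + 0.19)
Then Y → Y · (1 + 0.19)^6
     ≈ Y · 2.8398

Percentage change = ((1 + 0.19)^6 − 1) × 100% ≈ 184.0%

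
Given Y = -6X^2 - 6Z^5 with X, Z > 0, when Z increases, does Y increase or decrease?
Y decreases

Taking the partial derivative:
∂Y/∂Z = -30Z^4

∂Y/∂Z = -30Z^4 < 0 (assuming positive values)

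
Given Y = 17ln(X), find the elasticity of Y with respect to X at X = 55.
Elasticity = 1/ln(55) ≈ 0.2495

Elasticity = (dY/dX) · (X/Y)

dY/dX = 17/X
At X = 55: dY/dX = 17/55, Y = 17·ln(55)

Elasticity = (17/55) · (55 / (17·ln(55))) = 1/ln(55) ≈ 0.2495

Interpretation: for a small percentage change in X, the percentage change in Y is approximately 0.25 times as large.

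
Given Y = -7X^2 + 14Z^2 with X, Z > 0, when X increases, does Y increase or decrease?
Y decreases

Taking the partial derivative:
∂Y/∂X = -14X

∂Y/∂X = -14X < 0 (assuming positive values)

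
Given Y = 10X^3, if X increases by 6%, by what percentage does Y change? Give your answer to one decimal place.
19.1%

For Y = 10X^3:
If X → X(1 + 0.06)
Then Y → Y · (1 + 0.06)^3
     ≈ Y · 1.1910

Percentage change = ((1 + 0.06)^3 − 1) × 100% ≈ 19.1%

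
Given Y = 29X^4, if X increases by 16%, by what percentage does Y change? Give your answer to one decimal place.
81.1%

For Y = 29X^4:
If X → X(1 + 0.16)
Then Y → Y · (1 + 0.16)^4
     ≈ Y · 1.8106

Percentage change = ((1 + 0.16)^4 − 1) × 100% ≈ 81.1%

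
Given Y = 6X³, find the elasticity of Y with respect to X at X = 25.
Elasticity = 3

Elasticity = (dY/dX) · (X/Y)

dY/dX = 18·X²
At X = 25: dY/dX = 11250, Y = 93750

Elasticity = 11250 · (25 / 93750) = 3

Interpretation: for a small percentage change in X, the percentage change in Y is approximately 3.00 times as large.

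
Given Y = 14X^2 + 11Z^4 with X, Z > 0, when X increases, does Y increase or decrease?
Y increases

Taking the partial derivative:
∂Y/∂X = 28X

∂Y/∂X = 28X > 0 (assuming positive values)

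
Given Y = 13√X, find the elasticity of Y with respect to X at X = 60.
Elasticity = 1/2

Elasticity = (dY/dX) · (X/Y)

dY/dX = 13/(2·√X)
At X = 60: dY/dX = 13·√15/60, Y = 26·√15

Elasticity = (13·√15/60) · (60 / (26·√15)) = 1/2

Interpretation: for a small percentage change in X, the percentage change in Y is approximately 0.50 times as large.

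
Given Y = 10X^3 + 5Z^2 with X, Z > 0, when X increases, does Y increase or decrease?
Y increases

Taking the partial derivative:
∂Y/∂X = 30X^2

∂Y/∂X = 30X^2 > 0 (assuming positive values)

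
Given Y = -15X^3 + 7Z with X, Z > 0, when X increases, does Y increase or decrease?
Y decreases

Taking the partial derivative:
∂Y/∂X = -45X^2

∂Y/∂X = -45X^2 < 0 (assuming positive values)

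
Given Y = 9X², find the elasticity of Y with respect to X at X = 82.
Elasticity = 2

Elasticity = (dY/dX) · (X/Y)

dY/dX = 18·X
At X = 82: dY/dX = 1476, Y = 60516

Elasticity = 1476 · (82 / 60516) = 2

Interpretation: for a small percentage change in X, the percentage change in Y is approximately 2.00 times as large.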